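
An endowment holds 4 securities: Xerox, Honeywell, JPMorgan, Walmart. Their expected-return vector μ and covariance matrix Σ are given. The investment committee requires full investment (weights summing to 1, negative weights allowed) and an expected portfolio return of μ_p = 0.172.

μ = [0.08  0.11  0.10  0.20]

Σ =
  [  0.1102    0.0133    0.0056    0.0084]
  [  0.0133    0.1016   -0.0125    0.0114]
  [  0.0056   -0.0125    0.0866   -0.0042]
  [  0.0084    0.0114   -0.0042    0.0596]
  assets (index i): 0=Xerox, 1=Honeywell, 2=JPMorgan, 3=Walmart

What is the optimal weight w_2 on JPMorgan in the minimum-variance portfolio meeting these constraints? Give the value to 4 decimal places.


0.2005

p=Σ⁻¹μ = [0.3034  0.8525  1.4158  3.2496]
q=Σ⁻¹𝟙 = [6.1709  8.9587  13.1749  15.1237]
a=μᵀp=0.909556  b=𝟙ᵀp=5.821349  c=𝟙ᵀq=43.428136  D=ac−b²=5.612235
λ₁=(c·0.172−b)/D = (43.428136·0.172−5.821349)/5.612235 = 0.293696
λ₂=(a−b·0.172)/D = (0.909556−5.821349·0.172)/5.612235 = -0.016342
w* = 0.293696·p + -0.016342·q:
  w_0 = 0.293696·0.3034 + -0.016342·6.1709 = -0.0117  (Xerox)
  w_1 = 0.293696·0.8525 + -0.016342·8.9587 = 0.1040  (Honeywell)
  w_2 = 0.293696·1.4158 + -0.016342·13.1749 = 0.2005  (JPMorgan)
  w_3 = 0.293696·3.2496 + -0.016342·15.1237 = 0.7073  (Walmart)
Σw_i=1.0000  μᵀw=0.1720
σ²=wᵀΣw=λ₁·μ_p+λ₂ = 0.293696·0.172 + -0.016342 = 0.034174 ≈ 0.0342


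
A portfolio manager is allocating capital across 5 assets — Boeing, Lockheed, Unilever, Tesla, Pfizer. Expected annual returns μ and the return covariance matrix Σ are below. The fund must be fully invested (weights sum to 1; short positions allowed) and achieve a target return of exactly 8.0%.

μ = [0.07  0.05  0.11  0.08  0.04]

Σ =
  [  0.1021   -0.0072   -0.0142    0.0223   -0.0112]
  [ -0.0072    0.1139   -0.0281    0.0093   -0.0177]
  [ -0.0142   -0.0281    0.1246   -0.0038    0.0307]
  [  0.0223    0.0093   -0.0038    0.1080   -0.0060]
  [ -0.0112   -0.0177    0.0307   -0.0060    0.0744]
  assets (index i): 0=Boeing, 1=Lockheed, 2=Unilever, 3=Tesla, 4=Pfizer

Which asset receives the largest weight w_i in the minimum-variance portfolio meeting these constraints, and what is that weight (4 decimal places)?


Unilever (0.3485)

u=Σ⁻¹μ = [0.8127  0.7750  1.0555  0.5686  0.4547]
v=Σ⁻¹𝟙 = [12.2057  13.5864  8.8960  6.7367  15.3830]
a=μᵀu=0.275425  b=𝟙ᵀu=3.666533  c=𝟙ᵀv=56.807785  D=ac−b²=2.202841
λ₁=(c·0.080−b)/D = (56.807785·0.080−3.666533)/2.202841 = 0.398617
λ₂=(a−b·0.080)/D = (0.275425−3.666533·0.080)/2.202841 = -0.008125
w* = 0.398617·u + -0.008125·v:
  w_0 = 0.398617·0.8127 + -0.008125·12.2057 = 0.2248  (Boeing)
  w_1 = 0.398617·0.7750 + -0.008125·13.5864 = 0.1985  (Lockheed)
  w_2 = 0.398617·1.0555 + -0.008125·8.8960 = 0.3485  (Unilever)
  w_3 = 0.398617·0.5686 + -0.008125·6.7367 = 0.1719  (Tesla)
  w_4 = 0.398617·0.4547 + -0.008125·15.3830 = 0.0563  (Pfizer)
Σw_i=1.0000  μᵀw=0.0800
σ²=wᵀΣw=λ₁·μ_p+λ₂ = 0.398617·0.080 + -0.008125 = 0.023765 ≈ 0.0238


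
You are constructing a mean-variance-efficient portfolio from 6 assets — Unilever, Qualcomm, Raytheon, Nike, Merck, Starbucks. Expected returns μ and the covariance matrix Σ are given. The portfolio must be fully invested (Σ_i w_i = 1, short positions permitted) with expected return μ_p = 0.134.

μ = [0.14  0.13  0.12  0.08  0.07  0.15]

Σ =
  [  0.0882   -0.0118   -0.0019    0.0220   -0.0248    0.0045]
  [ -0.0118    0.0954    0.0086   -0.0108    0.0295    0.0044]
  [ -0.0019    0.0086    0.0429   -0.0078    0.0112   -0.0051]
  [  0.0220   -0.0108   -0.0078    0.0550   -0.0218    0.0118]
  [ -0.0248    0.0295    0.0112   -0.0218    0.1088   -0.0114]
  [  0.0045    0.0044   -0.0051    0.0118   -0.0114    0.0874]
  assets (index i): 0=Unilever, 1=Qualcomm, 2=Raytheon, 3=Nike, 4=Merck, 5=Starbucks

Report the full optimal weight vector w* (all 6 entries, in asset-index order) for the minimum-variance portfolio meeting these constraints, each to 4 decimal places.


g=Σ⁻¹μ = [1.6022  1.1174  2.8747  1.4284  0.8704  1.6659]
h=Σ⁻¹𝟙 = [10.4594  7.7043  24.1707  21.5873  12.4378  10.6335]
a=μᵀg=1.139621  b=𝟙ᵀg=9.559015  c=𝟙ᵀh=86.992971  D=ac−b²=7.764285
λ₁=(c·0.134−b)/D = (86.992971·0.134−9.559015)/7.764285 = 0.270217
λ₂=(a−b·0.134)/D = (1.139621−9.559015·0.134)/7.764285 = -0.018197
w* = 0.270217·g + -0.018197·h:
  w_0 = 0.270217·1.6022 + -0.018197·10.4594 = 0.2426  (Unilever)
  w_1 = 0.270217·1.1174 + -0.018197·7.7043 = 0.1618  (Qualcomm)
  w_2 = 0.270217·2.8747 + -0.018197·24.1707 = 0.3369  (Raytheon)
  w_3 = 0.270217·1.4284 + -0.018197·21.5873 = -0.0069  (Nike)
  w_4 = 0.270217·0.8704 + -0.018197·12.4378 = 0.0089  (Merck)
  w_5 = 0.270217·1.6659 + -0.018197·10.6335 = 0.2567  (Starbucks)
Σw_i=1.0000  μᵀw=0.1340
σ²=wᵀΣw=λ₁·μ_p+λ₂ = 0.270217·0.134 + -0.018197 = 0.018012 ≈ 0.0180

0.2426  0.1618  0.3369  -0.0069  0.0089  0.2567


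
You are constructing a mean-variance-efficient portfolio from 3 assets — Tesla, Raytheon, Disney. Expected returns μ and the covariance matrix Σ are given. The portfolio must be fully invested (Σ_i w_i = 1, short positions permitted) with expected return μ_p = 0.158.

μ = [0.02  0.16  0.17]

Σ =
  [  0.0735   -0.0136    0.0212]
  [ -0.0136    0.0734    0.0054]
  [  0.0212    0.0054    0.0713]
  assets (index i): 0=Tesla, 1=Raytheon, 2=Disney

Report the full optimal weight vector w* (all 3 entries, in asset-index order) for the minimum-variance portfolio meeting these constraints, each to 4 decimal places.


0.0490  0.4655  0.4855

u=Σ⁻¹μ = [0.0016  2.0160  2.2311]
v=Σ⁻¹𝟙 = [13.9813  15.5753  8.6885]
a=μᵀu=0.701883  b=𝟙ᵀu=4.248720  c=𝟙ᵀv=38.245142  D=ac−b²=8.791988
λ₁=(c·0.158−b)/D = (38.245142·0.158−4.248720)/8.791988 = 0.204051
λ₂=(a−b·0.158)/D = (0.701883−4.248720·0.158)/8.791988 = 0.003479
w* = 0.204051·u + 0.003479·v:
  w_0 = 0.204051·0.0016 + 0.003479·13.9813 = 0.0490  (Tesla)
  w_1 = 0.204051·2.0160 + 0.003479·15.5753 = 0.4655  (Raytheon)
  w_2 = 0.204051·2.2311 + 0.003479·8.6885 = 0.4855  (Disney)
Σw_i=1.0000  μᵀw=0.1580
σ²=wᵀΣw=λ₁·μ_p+λ₂ = 0.204051·0.158 + 0.003479 = 0.035719 ≈ 0.0357


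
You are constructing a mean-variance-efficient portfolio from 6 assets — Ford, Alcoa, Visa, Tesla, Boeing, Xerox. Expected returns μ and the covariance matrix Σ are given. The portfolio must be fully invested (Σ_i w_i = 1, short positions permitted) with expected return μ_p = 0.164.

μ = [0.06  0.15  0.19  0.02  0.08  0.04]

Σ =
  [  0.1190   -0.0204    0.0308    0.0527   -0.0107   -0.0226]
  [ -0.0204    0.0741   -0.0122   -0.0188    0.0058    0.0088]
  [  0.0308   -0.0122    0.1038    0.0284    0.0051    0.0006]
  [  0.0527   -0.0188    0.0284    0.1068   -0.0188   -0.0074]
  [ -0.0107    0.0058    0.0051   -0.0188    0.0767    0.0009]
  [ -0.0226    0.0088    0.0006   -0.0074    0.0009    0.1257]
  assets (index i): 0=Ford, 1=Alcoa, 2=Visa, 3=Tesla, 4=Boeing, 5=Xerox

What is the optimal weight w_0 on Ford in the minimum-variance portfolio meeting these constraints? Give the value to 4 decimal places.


p=Σ⁻¹μ = [0.5399  2.3952  1.9132  -0.0084  0.8052  0.2322]
q=Σ⁻¹𝟙 = [8.4801  17.0692  5.6304  9.9113  14.8826  8.7352]
a=μᵀp=0.828705  b=𝟙ᵀp=5.877198  c=𝟙ᵀq=64.708730  D=ac−b²=19.083000
λ₁=(c·0.164−b)/D = (64.708730·0.164−5.877198)/19.083000 = 0.248128
λ₂=(a−b·0.164)/D = (0.828705−5.877198·0.164)/19.083000 = -0.007082
w* = 0.248128·p + -0.007082·q:
  w_0 = 0.248128·0.5399 + -0.007082·8.4801 = 0.0739  (Ford)
  w_1 = 0.248128·2.3952 + -0.007082·17.0692 = 0.4734  (Alcoa)
  w_2 = 0.248128·1.9132 + -0.007082·5.6304 = 0.4348  (Visa)
  w_3 = 0.248128·-0.0084 + -0.007082·9.9113 = -0.0723  (Tesla)
  w_4 = 0.248128·0.8052 + -0.007082·14.8826 = 0.0944  (Boeing)
  w_5 = 0.248128·0.2322 + -0.007082·8.7352 = -0.0042  (Xerox)
Σw_i=1.0000  μᵀw=0.1640
σ²=wᵀΣw=λ₁·μ_p+λ₂ = 0.248128·0.164 + -0.007082 = 0.033611 ≈ 0.0336

0.0739


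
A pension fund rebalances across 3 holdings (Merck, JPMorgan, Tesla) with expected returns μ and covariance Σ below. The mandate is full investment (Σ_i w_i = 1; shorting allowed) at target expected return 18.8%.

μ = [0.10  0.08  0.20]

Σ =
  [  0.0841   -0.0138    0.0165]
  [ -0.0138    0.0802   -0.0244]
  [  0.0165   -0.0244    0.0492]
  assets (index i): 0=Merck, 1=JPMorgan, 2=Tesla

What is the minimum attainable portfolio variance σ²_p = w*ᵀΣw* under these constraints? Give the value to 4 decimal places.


0.0341

x=Σ⁻¹μ = [0.6108  2.6816  5.1901]
y=Σ⁻¹𝟙 = [10.0895  22.7992  28.2485]
a=μᵀx=1.313637  b=𝟙ᵀx=8.482581  c=𝟙ᵀy=61.137209  D=ac−b²=8.357898
λ₁=(c·0.188−b)/D = (61.137209·0.188−8.482581)/8.357898 = 0.360284
λ₂=(a−b·0.188)/D = (1.313637−8.482581·0.188)/8.357898 = -0.033631
w* = 0.360284·x + -0.033631·y:
  w_0 = 0.360284·0.6108 + -0.033631·10.0895 = -0.1193  (Merck)
  w_1 = 0.360284·2.6816 + -0.033631·22.7992 = 0.1994  (JPMorgan)
  w_2 = 0.360284·5.1901 + -0.033631·28.2485 = 0.9199  (Tesla)
Σw_i=1.0000  μᵀw=0.1880
σ²=wᵀΣw=λ₁·μ_p+λ₂ = 0.360284·0.188 + -0.033631 = 0.034102 ≈ 0.0341


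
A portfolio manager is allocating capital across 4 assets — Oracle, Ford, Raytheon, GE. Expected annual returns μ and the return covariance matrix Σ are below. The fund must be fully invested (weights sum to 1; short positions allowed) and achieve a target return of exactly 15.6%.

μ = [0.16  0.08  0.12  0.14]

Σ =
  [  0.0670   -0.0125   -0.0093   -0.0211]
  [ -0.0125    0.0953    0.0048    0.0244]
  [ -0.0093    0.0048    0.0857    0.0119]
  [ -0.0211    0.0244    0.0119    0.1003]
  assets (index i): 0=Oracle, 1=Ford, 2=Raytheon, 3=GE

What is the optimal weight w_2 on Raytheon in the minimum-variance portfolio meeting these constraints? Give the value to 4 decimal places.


0.1588

x=Σ⁻¹μ = [3.2770  0.7528  1.4739  1.7272]
y=Σ⁻¹𝟙 = [21.8285  10.0118  11.9903  10.7040]
a=μᵀx=1.003221  b=𝟙ᵀx=7.230907  c=𝟙ᵀy=54.534655  D=ac−b²=2.424275
λ₁=(c·0.156−b)/D = (54.534655·0.156−7.230907)/2.424275 = 0.526549
λ₂=(a−b·0.156)/D = (1.003221−7.230907·0.156)/2.424275 = -0.051480
w* = 0.526549·x + -0.051480·y:
  w_0 = 0.526549·3.2770 + -0.051480·21.8285 = 0.6018  (Oracle)
  w_1 = 0.526549·0.7528 + -0.051480·10.0118 = -0.1190  (Ford)
  w_2 = 0.526549·1.4739 + -0.051480·11.9903 = 0.1588  (Raytheon)
  w_3 = 0.526549·1.7272 + -0.051480·10.7040 = 0.3584  (GE)
Σw_i=1.0000  μᵀw=0.1560
σ²=wᵀΣw=λ₁·μ_p+λ₂ = 0.526549·0.156 + -0.051480 = 0.030662 ≈ 0.0307


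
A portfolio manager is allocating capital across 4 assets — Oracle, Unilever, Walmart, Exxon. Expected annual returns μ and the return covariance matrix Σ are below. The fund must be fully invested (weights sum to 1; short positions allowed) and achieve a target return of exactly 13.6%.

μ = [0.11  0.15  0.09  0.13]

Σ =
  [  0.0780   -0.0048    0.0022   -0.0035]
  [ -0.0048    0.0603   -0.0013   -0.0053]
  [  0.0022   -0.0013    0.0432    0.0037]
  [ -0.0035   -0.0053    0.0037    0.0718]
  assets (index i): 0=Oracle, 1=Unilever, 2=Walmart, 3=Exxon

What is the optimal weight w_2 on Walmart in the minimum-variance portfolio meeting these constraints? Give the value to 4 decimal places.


g=Σ⁻¹μ = [1.6204  2.8336  1.9148  2.0001]
h=Σ⁻¹𝟙 = [14.0765  19.4853  21.7388  14.9318]
a=μᵀg=1.035623  b=𝟙ᵀg=8.368844  c=𝟙ᵀh=70.232446  D=ac−b²=2.696808
λ₁=(c·0.136−b)/D = (70.232446·0.136−8.368844)/2.696808 = 0.438581
λ₂=(a−b·0.136)/D = (1.035623−8.368844·0.136)/2.696808 = -0.038023
w* = 0.438581·g + -0.038023·h:
  w_0 = 0.438581·1.6204 + -0.038023·14.0765 = 0.1754  (Oracle)
  w_1 = 0.438581·2.8336 + -0.038023·19.4853 = 0.5019  (Unilever)
  w_2 = 0.438581·1.9148 + -0.038023·21.7388 = 0.0132  (Walmart)
  w_3 = 0.438581·2.0001 + -0.038023·14.9318 = 0.3094  (Exxon)
Σw_i=1.0000  μᵀw=0.1360
σ²=wᵀΣw=λ₁·μ_p+λ₂ = 0.438581·0.136 + -0.038023 = 0.021624 ≈ 0.0216

0.0132


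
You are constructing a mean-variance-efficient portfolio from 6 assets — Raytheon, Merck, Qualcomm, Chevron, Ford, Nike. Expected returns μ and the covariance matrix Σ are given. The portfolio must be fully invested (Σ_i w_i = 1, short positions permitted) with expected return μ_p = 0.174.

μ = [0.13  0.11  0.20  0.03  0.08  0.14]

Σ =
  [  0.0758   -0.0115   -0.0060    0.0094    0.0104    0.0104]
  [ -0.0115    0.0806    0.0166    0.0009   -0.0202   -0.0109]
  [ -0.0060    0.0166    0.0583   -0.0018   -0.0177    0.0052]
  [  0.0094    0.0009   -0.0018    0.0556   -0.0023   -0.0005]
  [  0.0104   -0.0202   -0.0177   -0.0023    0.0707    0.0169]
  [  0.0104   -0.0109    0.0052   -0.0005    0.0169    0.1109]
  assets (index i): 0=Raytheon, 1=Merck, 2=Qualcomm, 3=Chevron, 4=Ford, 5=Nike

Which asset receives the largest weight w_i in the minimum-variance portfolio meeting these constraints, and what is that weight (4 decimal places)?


Qualcomm (0.5511)

p=Σ⁻¹μ = [1.7962  1.4574  3.7734  0.4265  2.0635  0.7477]
q=Σ⁻¹𝟙 = [11.3671  15.7112  20.3895  17.4010  21.3495  5.3643]
a=μᵀp=1.431065  b=𝟙ᵀp=10.264853  c=𝟙ᵀq=91.582651  D=ac−b²=25.693521
λ₁=(c·0.174−b)/D = (91.582651·0.174−10.264853)/25.693521 = 0.220699
λ₂=(a−b·0.174)/D = (1.431065−10.264853·0.174)/25.693521 = -0.013817
w* = 0.220699·p + -0.013817·q:
  w_0 = 0.220699·1.7962 + -0.013817·11.3671 = 0.2394  (Raytheon)
  w_1 = 0.220699·1.4574 + -0.013817·15.7112 = 0.1046  (Merck)
  w_2 = 0.220699·3.7734 + -0.013817·20.3895 = 0.5511  (Qualcomm)
  w_3 = 0.220699·0.4265 + -0.013817·17.4010 = -0.1463  (Chevron)
  w_4 = 0.220699·2.0635 + -0.013817·21.3495 = 0.1604  (Ford)
  w_5 = 0.220699·0.7477 + -0.013817·5.3643 = 0.0909  (Nike)
Σw_i=1.0000  μᵀw=0.1740
σ²=wᵀΣw=λ₁·μ_p+λ₂ = 0.220699·0.174 + -0.013817 = 0.024584 ≈ 0.0246


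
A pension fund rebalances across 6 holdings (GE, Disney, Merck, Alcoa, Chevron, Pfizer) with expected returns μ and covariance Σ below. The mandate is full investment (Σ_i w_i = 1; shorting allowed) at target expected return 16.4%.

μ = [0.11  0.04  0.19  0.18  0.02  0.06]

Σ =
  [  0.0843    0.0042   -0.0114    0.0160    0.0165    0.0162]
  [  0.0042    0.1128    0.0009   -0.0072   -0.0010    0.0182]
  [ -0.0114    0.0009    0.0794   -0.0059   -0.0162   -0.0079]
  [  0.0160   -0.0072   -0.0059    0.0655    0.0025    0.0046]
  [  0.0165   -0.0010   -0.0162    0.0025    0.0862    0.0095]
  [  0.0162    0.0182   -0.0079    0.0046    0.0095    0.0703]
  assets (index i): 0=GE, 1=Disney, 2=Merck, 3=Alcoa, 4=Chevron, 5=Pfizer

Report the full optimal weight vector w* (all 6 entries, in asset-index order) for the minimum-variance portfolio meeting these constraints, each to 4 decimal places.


0.1257  0.0220  0.3966  0.3920  0.0111  0.0526

g=Σ⁻¹μ = [0.9454  0.3762  2.8827  2.7574  0.4488  0.6211]
h=Σ⁻¹𝟙 = [6.7520  7.9161  18.0830  14.9454  12.2614  10.0166]
a=μᵀg=1.209326  b=𝟙ᵀg=8.031531  c=𝟙ᵀh=69.974483  D=ac−b²=20.116481
λ₁=(c·0.164−b)/D = (69.974483·0.164−8.031531)/20.116481 = 0.171217
λ₂=(a−b·0.164)/D = (1.209326−8.031531·0.164)/20.116481 = -0.005361
w* = 0.171217·g + -0.005361·h:
  w_0 = 0.171217·0.9454 + -0.005361·6.7520 = 0.1257  (GE)
  w_1 = 0.171217·0.3762 + -0.005361·7.9161 = 0.0220  (Disney)
  w_2 = 0.171217·2.8827 + -0.005361·18.0830 = 0.3966  (Merck)
  w_3 = 0.171217·2.7574 + -0.005361·14.9454 = 0.3920  (Alcoa)
  w_4 = 0.171217·0.4488 + -0.005361·12.2614 = 0.0111  (Chevron)
  w_5 = 0.171217·0.6211 + -0.005361·10.0166 = 0.0526  (Pfizer)
Σw_i=1.0000  μᵀw=0.1640
σ²=wᵀΣw=λ₁·μ_p+λ₂ = 0.171217·0.164 + -0.005361 = 0.022719 ≈ 0.0227


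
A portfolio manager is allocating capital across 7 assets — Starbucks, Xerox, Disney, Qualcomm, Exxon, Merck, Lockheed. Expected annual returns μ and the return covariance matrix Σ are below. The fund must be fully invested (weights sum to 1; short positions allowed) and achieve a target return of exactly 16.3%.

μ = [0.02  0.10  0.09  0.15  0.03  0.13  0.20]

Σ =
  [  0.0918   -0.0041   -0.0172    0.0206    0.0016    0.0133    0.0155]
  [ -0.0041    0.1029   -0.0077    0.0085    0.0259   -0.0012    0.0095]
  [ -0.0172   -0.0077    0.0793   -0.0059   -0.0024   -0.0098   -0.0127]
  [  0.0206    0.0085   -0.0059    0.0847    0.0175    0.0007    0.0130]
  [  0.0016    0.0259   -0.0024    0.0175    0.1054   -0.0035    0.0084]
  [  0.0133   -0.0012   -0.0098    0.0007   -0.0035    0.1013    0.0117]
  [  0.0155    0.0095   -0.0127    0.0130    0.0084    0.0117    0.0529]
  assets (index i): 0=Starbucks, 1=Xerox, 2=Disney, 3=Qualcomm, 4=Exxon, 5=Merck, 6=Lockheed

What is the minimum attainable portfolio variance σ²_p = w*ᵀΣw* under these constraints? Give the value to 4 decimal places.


0.0200

p=Σ⁻¹μ = [-0.4916  0.7335  1.9262  1.4430  -0.3436  1.0921  3.7139]
q=Σ⁻¹𝟙 = [9.5809  8.3162  19.6430  6.4656  5.7932  9.0579  14.8065]
a=μᵀp=1.327776  b=𝟙ᵀp=8.073572  c=𝟙ᵀq=73.663281  D=ac−b²=32.625773
λ₁=(c·0.163−b)/D = (73.663281·0.163−8.073572)/32.625773 = 0.120565
λ₂=(a−b·0.163)/D = (1.327776−8.073572·0.163)/32.625773 = 0.000361
w* = 0.120565·p + 0.000361·q:
  w_0 = 0.120565·-0.4916 + 0.000361·9.5809 = -0.0558  (Starbucks)
  w_1 = 0.120565·0.7335 + 0.000361·8.3162 = 0.0914  (Xerox)
  w_2 = 0.120565·1.9262 + 0.000361·19.6430 = 0.2393  (Disney)
  w_3 = 0.120565·1.4430 + 0.000361·6.4656 = 0.1763  (Qualcomm)
  w_4 = 0.120565·-0.3436 + 0.000361·5.7932 = -0.0393  (Exxon)
  w_5 = 0.120565·1.0921 + 0.000361·9.0579 = 0.1349  (Merck)
  w_6 = 0.120565·3.7139 + 0.000361·14.8065 = 0.4531  (Lockheed)
Σw_i=1.0000  μᵀw=0.1630
σ²=wᵀΣw=λ₁·μ_p+λ₂ = 0.120565·0.163 + 0.000361 = 0.020013 ≈ 0.0200


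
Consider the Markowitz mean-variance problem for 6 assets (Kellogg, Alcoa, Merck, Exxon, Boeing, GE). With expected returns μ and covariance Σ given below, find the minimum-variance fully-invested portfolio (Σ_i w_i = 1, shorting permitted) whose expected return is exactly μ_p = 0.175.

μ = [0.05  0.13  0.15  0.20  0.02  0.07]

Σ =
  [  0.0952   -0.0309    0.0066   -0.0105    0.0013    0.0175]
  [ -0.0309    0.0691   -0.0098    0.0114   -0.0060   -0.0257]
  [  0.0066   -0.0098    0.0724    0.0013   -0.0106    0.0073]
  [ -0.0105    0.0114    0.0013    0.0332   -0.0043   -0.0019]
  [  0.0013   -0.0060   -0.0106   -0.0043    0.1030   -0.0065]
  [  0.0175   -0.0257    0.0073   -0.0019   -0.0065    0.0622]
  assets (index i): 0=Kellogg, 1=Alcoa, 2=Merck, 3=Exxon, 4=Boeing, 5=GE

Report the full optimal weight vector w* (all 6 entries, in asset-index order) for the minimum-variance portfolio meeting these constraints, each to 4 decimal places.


0.0573  0.1073  0.1832  0.6450  -0.0240  0.0312

p=Σ⁻¹μ = [1.5314  2.6809  2.1413  5.7255  0.9053  1.8204]
q=Σ⁻¹𝟙 = [17.6924  30.3529  15.6336  28.0879  15.5680  24.2908]
a=μᵀp=2.036914  b=𝟙ᵀp=14.804827  c=𝟙ᵀq=131.625513  D=ac−b²=48.926908
λ₁=(c·0.175−b)/D = (131.625513·0.175−14.804827)/48.926908 = 0.168203
λ₂=(a−b·0.175)/D = (2.036914−14.804827·0.175)/48.926908 = -0.011322
w* = 0.168203·p + -0.011322·q:
  w_0 = 0.168203·1.5314 + -0.011322·17.6924 = 0.0573  (Kellogg)
  w_1 = 0.168203·2.6809 + -0.011322·30.3529 = 0.1073  (Alcoa)
  w_2 = 0.168203·2.1413 + -0.011322·15.6336 = 0.1832  (Merck)
  w_3 = 0.168203·5.7255 + -0.011322·28.0879 = 0.6450  (Exxon)
  w_4 = 0.168203·0.9053 + -0.011322·15.5680 = -0.0240  (Boeing)
  w_5 = 0.168203·1.8204 + -0.011322·24.2908 = 0.0312  (GE)
Σw_i=1.0000  μᵀw=0.1750
σ²=wᵀΣw=λ₁·μ_p+λ₂ = 0.168203·0.175 + -0.011322 = 0.018114 ≈ 0.0181


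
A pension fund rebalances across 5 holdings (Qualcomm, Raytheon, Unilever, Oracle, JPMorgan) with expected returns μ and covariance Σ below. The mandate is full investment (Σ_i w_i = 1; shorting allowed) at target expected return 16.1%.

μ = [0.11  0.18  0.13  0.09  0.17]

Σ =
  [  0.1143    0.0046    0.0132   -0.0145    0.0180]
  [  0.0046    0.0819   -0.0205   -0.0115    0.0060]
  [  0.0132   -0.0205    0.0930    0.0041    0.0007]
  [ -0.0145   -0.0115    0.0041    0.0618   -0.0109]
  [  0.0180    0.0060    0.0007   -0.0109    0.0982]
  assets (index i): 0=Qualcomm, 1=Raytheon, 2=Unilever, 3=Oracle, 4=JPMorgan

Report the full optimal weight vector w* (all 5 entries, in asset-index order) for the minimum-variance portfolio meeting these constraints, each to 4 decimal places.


g=Σ⁻¹μ = [0.6691  2.8147  1.8087  2.3135  1.6804]
h=Σ⁻¹𝟙 = [7.8541  17.2472  12.3858  22.1868  10.0643]
a=μᵀg=1.309256  b=𝟙ᵀg=9.286335  c=𝟙ᵀh=69.738161  D=ac−b²=5.069052
λ₁=(c·0.161−b)/D = (69.738161·0.161−9.286335)/5.069052 = 0.383012
λ₂=(a−b·0.161)/D = (1.309256−9.286335·0.161)/5.069052 = -0.036663
w* = 0.383012·g + -0.036663·h:
  w_0 = 0.383012·0.6691 + -0.036663·7.8541 = -0.0317  (Qualcomm)
  w_1 = 0.383012·2.8147 + -0.036663·17.2472 = 0.4457  (Raytheon)
  w_2 = 0.383012·1.8087 + -0.036663·12.3858 = 0.2387  (Unilever)
  w_3 = 0.383012·2.3135 + -0.036663·22.1868 = 0.0727  (Oracle)
  w_4 = 0.383012·1.6804 + -0.036663·10.0643 = 0.2746  (JPMorgan)
Σw_i=1.0000  μᵀw=0.1610
σ²=wᵀΣw=λ₁·μ_p+λ₂ = 0.383012·0.161 + -0.036663 = 0.025002 ≈ 0.0250

-0.0317  0.4457  0.2387  0.0727  0.2746


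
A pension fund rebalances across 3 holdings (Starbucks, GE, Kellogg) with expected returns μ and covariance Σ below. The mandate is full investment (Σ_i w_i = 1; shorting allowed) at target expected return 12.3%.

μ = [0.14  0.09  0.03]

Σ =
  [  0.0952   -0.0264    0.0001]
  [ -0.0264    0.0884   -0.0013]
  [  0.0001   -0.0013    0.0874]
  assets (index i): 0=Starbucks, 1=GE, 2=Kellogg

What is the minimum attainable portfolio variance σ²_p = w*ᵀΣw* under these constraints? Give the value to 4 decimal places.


0.0382

p=Σ⁻¹μ = [1.9124  1.5946  0.3648]
q=Σ⁻¹𝟙 = [14.9114  15.9369  11.6616]
a=μᵀp=0.422193  b=𝟙ᵀp=3.871770  c=𝟙ᵀq=42.509961  D=ac−b²=2.956790
λ₁=(c·0.123−b)/D = (42.509961·0.123−3.871770)/2.956790 = 0.458929
λ₂=(a−b·0.123)/D = (0.422193−3.871770·0.123)/2.956790 = -0.018275
w* = 0.458929·p + -0.018275·q:
  w_0 = 0.458929·1.9124 + -0.018275·14.9114 = 0.6052  (Starbucks)
  w_1 = 0.458929·1.5946 + -0.018275·15.9369 = 0.4406  (GE)
  w_2 = 0.458929·0.3648 + -0.018275·11.6616 = -0.0457  (Kellogg)
Σw_i=1.0000  μᵀw=0.1230
σ²=wᵀΣw=λ₁·μ_p+λ₂ = 0.458929·0.123 + -0.018275 = 0.038173 ≈ 0.0382


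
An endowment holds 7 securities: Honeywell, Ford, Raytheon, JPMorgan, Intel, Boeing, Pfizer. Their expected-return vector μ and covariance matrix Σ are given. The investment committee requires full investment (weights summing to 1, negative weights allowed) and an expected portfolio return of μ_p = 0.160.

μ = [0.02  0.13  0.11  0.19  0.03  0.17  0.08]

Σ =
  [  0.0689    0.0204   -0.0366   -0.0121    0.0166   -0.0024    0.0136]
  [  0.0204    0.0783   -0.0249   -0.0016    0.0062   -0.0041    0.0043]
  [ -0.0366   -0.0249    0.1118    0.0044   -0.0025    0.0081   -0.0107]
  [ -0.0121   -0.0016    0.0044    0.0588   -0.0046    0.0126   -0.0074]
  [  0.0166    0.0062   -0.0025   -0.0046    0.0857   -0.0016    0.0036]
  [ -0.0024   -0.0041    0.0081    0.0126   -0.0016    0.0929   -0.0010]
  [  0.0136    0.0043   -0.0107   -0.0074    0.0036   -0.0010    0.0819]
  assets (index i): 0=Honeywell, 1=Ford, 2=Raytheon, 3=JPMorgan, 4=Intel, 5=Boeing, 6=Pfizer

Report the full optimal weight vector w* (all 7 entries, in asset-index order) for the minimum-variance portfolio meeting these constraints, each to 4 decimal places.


-0.0298  0.2470  0.1232  0.4003  -0.0350  0.1821  0.1123

u=Σ⁻¹μ = [0.8680  1.9980  1.6097  3.2216  0.2311  1.3805  1.2358]
v=Σ⁻¹𝟙 = [19.9422  12.9148  18.3295  20.6086  8.1436  7.7279  12.2136]
a=μᵀu=1.406758  b=𝟙ᵀu=10.544778  c=𝟙ᵀv=99.880150  D=ac−b²=29.314903
λ₁=(c·0.160−b)/D = (99.880150·0.160−10.544778)/29.314903 = 0.185436
λ₂=(a−b·0.160)/D = (1.406758−10.544778·0.160)/29.314903 = -0.009565
w* = 0.185436·u + -0.009565·v:
  w_0 = 0.185436·0.8680 + -0.009565·19.9422 = -0.0298  (Honeywell)
  w_1 = 0.185436·1.9980 + -0.009565·12.9148 = 0.2470  (Ford)
  w_2 = 0.185436·1.6097 + -0.009565·18.3295 = 0.1232  (Raytheon)
  w_3 = 0.185436·3.2216 + -0.009565·20.6086 = 0.4003  (JPMorgan)
  w_4 = 0.185436·0.2311 + -0.009565·8.1436 = -0.0350  (Intel)
  w_5 = 0.185436·1.3805 + -0.009565·7.7279 = 0.1821  (Boeing)
  w_6 = 0.185436·1.2358 + -0.009565·12.2136 = 0.1123  (Pfizer)
Σw_i=1.0000  μᵀw=0.1600
σ²=wᵀΣw=λ₁·μ_p+λ₂ = 0.185436·0.160 + -0.009565 = 0.020104 ≈ 0.0201


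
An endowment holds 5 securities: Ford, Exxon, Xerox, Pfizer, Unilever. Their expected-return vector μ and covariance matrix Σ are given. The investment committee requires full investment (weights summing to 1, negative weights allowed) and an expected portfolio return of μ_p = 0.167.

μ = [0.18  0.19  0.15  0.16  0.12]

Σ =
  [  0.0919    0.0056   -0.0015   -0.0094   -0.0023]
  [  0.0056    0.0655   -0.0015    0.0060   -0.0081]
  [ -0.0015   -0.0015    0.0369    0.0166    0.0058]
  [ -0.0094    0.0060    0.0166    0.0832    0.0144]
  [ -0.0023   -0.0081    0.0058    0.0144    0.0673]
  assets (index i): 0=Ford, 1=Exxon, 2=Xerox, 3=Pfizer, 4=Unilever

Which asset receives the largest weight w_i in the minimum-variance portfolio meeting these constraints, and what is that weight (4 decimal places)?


Exxon (0.3114)

x=Σ⁻¹μ = [1.9752  2.9390  3.5814  0.9259  1.6975]
y=Σ⁻¹𝟙 = [11.1424  16.1482  23.7777  4.9328  14.0785]
a=μᵀx=1.803017  b=𝟙ᵀx=11.119114  c=𝟙ᵀy=70.079609  D=ac−b²=2.720060
λ₁=(c·0.167−b)/D = (70.079609·0.167−11.119114)/2.720060 = 0.214768
λ₂=(a−b·0.167)/D = (1.803017−11.119114·0.167)/2.720060 = -0.019806
w* = 0.214768·x + -0.019806·y:
  w_0 = 0.214768·1.9752 + -0.019806·11.1424 = 0.2035  (Ford)
  w_1 = 0.214768·2.9390 + -0.019806·16.1482 = 0.3114  (Exxon)
  w_2 = 0.214768·3.5814 + -0.019806·23.7777 = 0.2982  (Xerox)
  w_3 = 0.214768·0.9259 + -0.019806·4.9328 = 0.1012  (Pfizer)
  w_4 = 0.214768·1.6975 + -0.019806·14.0785 = 0.0857  (Unilever)
Σw_i=1.0000  μᵀw=0.1670
σ²=wᵀΣw=λ₁·μ_p+λ₂ = 0.214768·0.167 + -0.019806 = 0.016060 ≈ 0.0161


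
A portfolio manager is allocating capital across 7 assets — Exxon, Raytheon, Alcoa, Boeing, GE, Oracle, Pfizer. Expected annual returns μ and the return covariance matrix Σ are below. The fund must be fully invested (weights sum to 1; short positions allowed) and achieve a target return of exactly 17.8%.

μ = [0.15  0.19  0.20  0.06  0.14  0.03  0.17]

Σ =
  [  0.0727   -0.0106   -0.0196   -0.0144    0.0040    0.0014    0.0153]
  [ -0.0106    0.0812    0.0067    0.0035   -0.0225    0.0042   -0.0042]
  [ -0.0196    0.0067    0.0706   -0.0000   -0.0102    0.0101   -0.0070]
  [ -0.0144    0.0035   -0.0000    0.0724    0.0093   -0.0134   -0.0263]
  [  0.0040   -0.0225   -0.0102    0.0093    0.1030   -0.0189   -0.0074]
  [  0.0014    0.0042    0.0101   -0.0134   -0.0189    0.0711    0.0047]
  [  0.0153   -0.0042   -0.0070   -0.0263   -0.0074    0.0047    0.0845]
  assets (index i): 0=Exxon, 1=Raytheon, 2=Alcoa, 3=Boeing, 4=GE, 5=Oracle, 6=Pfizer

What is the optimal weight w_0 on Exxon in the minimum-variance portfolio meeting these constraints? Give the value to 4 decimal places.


0.2049

x=Σ⁻¹μ = [3.2988  3.1334  4.0050  2.1055  2.4030  0.4573  2.7424]
y=Σ⁻¹𝟙 = [21.4731  17.1123  20.2760  25.2009  16.9569  17.7639  18.8170]
a=μᵀx=2.833830  b=𝟙ᵀx=18.145336  c=𝟙ᵀy=137.600193  D=ac−b²=60.682301
λ₁=(c·0.178−b)/D = (137.600193·0.178−18.145336)/60.682301 = 0.104602
λ₂=(a−b·0.178)/D = (2.833830−18.145336·0.178)/60.682301 = -0.006526
w* = 0.104602·x + -0.006526·y:
  w_0 = 0.104602·3.2988 + -0.006526·21.4731 = 0.2049  (Exxon)
  w_1 = 0.104602·3.1334 + -0.006526·17.1123 = 0.2161  (Raytheon)
  w_2 = 0.104602·4.0050 + -0.006526·20.2760 = 0.2866  (Alcoa)
  w_3 = 0.104602·2.1055 + -0.006526·25.2009 = 0.0558  (Boeing)
  w_4 = 0.104602·2.4030 + -0.006526·16.9569 = 0.1407  (GE)
  w_5 = 0.104602·0.4573 + -0.006526·17.7639 = -0.0681  (Oracle)
  w_6 = 0.104602·2.7424 + -0.006526·18.8170 = 0.1641  (Pfizer)
Σw_i=1.0000  μᵀw=0.1780
σ²=wᵀΣw=λ₁·μ_p+λ₂ = 0.104602·0.178 + -0.006526 = 0.012093 ≈ 0.0121


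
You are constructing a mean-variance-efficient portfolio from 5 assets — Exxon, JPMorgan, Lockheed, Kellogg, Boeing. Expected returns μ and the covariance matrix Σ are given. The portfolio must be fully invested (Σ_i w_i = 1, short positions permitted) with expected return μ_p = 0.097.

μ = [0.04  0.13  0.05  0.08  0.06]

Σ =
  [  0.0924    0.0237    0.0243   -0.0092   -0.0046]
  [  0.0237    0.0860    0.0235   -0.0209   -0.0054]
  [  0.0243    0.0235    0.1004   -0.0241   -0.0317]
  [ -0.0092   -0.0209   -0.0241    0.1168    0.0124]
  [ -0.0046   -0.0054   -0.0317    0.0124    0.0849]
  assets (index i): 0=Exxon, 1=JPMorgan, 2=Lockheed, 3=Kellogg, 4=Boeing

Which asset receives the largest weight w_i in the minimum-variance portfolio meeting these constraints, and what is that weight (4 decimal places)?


g=Σ⁻¹μ = [-0.0120  1.6420  0.6454  1.0151  0.9032]
h=Σ⁻¹𝟙 = [6.5877  9.9132  14.0676  12.0306  16.2615]
a=μᵀg=0.380648  b=𝟙ᵀg=4.193743  c=𝟙ᵀh=58.860556  D=ac−b²=4.817692
λ₁=(c·0.097−b)/D = (58.860556·0.097−4.193743)/4.817692 = 0.314618
λ₂=(a−b·0.097)/D = (0.380648−4.193743·0.097)/4.817692 = -0.005427
w* = 0.314618·g + -0.005427·h:
  w_0 = 0.314618·-0.0120 + -0.005427·6.5877 = -0.0395  (Exxon)
  w_1 = 0.314618·1.6420 + -0.005427·9.9132 = 0.4628  (JPMorgan)
  w_2 = 0.314618·0.6454 + -0.005427·14.0676 = 0.1267  (Lockheed)
  w_3 = 0.314618·1.0151 + -0.005427·12.0306 = 0.2541  (Kellogg)
  w_4 = 0.314618·0.9032 + -0.005427·16.2615 = 0.1959  (Boeing)
Σw_i=1.0000  μᵀw=0.0970
σ²=wᵀΣw=λ₁·μ_p+λ₂ = 0.314618·0.097 + -0.005427 = 0.025091 ≈ 0.0251

JPMorgan (0.4628)


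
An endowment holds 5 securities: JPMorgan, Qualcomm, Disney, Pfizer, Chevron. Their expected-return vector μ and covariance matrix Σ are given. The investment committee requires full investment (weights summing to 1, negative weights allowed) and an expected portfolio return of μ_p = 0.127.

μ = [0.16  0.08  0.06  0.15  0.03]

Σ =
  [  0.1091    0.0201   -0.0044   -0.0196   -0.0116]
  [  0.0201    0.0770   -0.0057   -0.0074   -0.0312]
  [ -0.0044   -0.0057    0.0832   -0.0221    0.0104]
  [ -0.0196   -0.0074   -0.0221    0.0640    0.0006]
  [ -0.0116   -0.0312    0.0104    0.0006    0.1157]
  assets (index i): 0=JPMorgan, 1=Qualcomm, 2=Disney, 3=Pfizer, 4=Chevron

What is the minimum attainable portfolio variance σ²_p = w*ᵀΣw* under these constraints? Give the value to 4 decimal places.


0.0149

g=Σ⁻¹μ = [2.0481  1.2498  1.8319  3.7423  0.6176]
h=Σ⁻¹𝟙 = [12.9766  19.1603  19.9651  28.5852  13.1680]
a=μᵀg=1.117479  b=𝟙ᵀg=9.489811  c=𝟙ᵀh=93.855291  D=ac−b²=14.824843
λ₁=(c·0.127−b)/D = (93.855291·0.127−9.489811)/14.824843 = 0.163901
λ₂=(a−b·0.127)/D = (1.117479−9.489811·0.127)/14.824843 = -0.005918
w* = 0.163901·g + -0.005918·h:
  w_0 = 0.163901·2.0481 + -0.005918·12.9766 = 0.2589  (JPMorgan)
  w_1 = 0.163901·1.2498 + -0.005918·19.1603 = 0.0915  (Qualcomm)
  w_2 = 0.163901·1.8319 + -0.005918·19.9651 = 0.1821  (Disney)
  w_3 = 0.163901·3.7423 + -0.005918·28.5852 = 0.4442  (Pfizer)
  w_4 = 0.163901·0.6176 + -0.005918·13.1680 = 0.0233  (Chevron)
Σw_i=1.0000  μᵀw=0.1270
σ²=wᵀΣw=λ₁·μ_p+λ₂ = 0.163901·0.127 + -0.005918 = 0.014898 ≈ 0.0149


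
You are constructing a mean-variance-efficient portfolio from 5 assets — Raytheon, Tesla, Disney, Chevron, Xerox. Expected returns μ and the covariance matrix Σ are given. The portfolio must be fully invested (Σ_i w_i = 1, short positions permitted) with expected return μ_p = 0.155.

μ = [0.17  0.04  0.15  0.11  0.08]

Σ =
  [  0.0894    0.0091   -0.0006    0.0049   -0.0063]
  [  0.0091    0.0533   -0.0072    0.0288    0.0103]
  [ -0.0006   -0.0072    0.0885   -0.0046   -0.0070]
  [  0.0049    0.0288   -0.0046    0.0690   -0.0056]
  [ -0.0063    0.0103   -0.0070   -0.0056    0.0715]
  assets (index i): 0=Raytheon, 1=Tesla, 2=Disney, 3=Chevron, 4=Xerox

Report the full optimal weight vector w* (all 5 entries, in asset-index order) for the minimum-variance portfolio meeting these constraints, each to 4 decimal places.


0.3597  -0.2698  0.3020  0.3564  0.2517

u=Σ⁻¹μ = [2.0052  -0.7810  1.8900  2.0461  1.7533]
v=Σ⁻¹𝟙 = [10.8039  9.1806  14.0101  12.1210  15.9364]
a=μᵀu=0.958476  b=𝟙ᵀu=6.913626  c=𝟙ᵀv=62.052033  D=ac−b²=11.677135
λ₁=(c·0.155−b)/D = (62.052033·0.155−6.913626)/11.677135 = 0.231601
λ₂=(a−b·0.155)/D = (0.958476−6.913626·0.155)/11.677135 = -0.009689
w* = 0.231601·u + -0.009689·v:
  w_0 = 0.231601·2.0052 + -0.009689·10.8039 = 0.3597  (Raytheon)
  w_1 = 0.231601·-0.7810 + -0.009689·9.1806 = -0.2698  (Tesla)
  w_2 = 0.231601·1.8900 + -0.009689·14.0101 = 0.3020  (Disney)
  w_3 = 0.231601·2.0461 + -0.009689·12.1210 = 0.3564  (Chevron)
  w_4 = 0.231601·1.7533 + -0.009689·15.9364 = 0.2517  (Xerox)
Σw_i=1.0000  μᵀw=0.1550
σ²=wᵀΣw=λ₁·μ_p+λ₂ = 0.231601·0.155 + -0.009689 = 0.026209 ≈ 0.0262


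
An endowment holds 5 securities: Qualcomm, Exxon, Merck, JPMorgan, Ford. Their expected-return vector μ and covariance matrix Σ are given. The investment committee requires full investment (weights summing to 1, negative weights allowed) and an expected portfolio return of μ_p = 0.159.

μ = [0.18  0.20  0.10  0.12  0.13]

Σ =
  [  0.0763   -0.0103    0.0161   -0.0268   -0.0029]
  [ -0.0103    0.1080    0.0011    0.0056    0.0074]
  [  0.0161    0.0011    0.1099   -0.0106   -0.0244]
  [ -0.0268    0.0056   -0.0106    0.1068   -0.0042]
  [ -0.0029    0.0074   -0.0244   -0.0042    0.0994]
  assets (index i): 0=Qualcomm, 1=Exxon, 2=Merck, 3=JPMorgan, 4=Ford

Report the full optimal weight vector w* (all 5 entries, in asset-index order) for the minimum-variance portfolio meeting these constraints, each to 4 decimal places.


0.3516  0.2242  0.0767  0.1972  0.1503

x=Σ⁻¹μ = [3.1700  1.9338  0.9669  1.9757  1.5772]
y=Σ⁻¹𝟙 = [17.8219  9.1722  10.7617  14.9406  13.1705]
a=μᵀx=1.496172  b=𝟙ᵀx=9.623584  c=𝟙ᵀy=65.866835  D=ac−b²=5.934720
λ₁=(c·0.159−b)/D = (65.866835·0.159−9.623584)/5.934720 = 0.143097
λ₂=(a−b·0.159)/D = (1.496172−9.623584·0.159)/5.934720 = -0.005725
w* = 0.143097·x + -0.005725·y:
  w_0 = 0.143097·3.1700 + -0.005725·17.8219 = 0.3516  (Qualcomm)
  w_1 = 0.143097·1.9338 + -0.005725·9.1722 = 0.2242  (Exxon)
  w_2 = 0.143097·0.9669 + -0.005725·10.7617 = 0.0767  (Merck)
  w_3 = 0.143097·1.9757 + -0.005725·14.9406 = 0.1972  (JPMorgan)
  w_4 = 0.143097·1.5772 + -0.005725·13.1705 = 0.1503  (Ford)
Σw_i=1.0000  μᵀw=0.1590
σ²=wᵀΣw=λ₁·μ_p+λ₂ = 0.143097·0.159 + -0.005725 = 0.017027 ≈ 0.0170


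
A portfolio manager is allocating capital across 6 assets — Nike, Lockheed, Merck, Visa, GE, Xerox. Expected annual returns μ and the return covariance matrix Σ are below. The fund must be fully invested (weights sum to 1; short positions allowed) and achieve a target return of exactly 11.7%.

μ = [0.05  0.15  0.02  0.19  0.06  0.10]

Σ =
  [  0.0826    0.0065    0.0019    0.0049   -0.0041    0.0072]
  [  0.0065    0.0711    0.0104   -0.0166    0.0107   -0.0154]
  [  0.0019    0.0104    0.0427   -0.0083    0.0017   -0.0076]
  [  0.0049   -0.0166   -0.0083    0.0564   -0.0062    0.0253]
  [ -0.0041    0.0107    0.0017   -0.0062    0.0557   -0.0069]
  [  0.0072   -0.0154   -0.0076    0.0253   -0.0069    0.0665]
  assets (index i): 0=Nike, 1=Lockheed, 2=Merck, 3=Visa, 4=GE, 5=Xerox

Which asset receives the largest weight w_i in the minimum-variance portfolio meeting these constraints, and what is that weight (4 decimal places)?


Visa (0.3044)

p=Σ⁻¹μ = [0.0954  2.9793  0.6347  4.0819  1.0474  0.8117]
q=Σ⁻¹𝟙 = [8.8363  14.6308  25.2851  20.5812  19.1100  14.5115]
a=μᵀp=1.383924  b=𝟙ᵀp=9.650312  c=𝟙ᵀq=102.954916  D=ac−b²=49.353275
λ₁=(c·0.117−b)/D = (102.954916·0.117−9.650312)/49.353275 = 0.048536
λ₂=(a−b·0.117)/D = (1.383924−9.650312·0.117)/49.353275 = 0.005164
w* = 0.048536·p + 0.005164·q:
  w_0 = 0.048536·0.0954 + 0.005164·8.8363 = 0.0503  (Nike)
  w_1 = 0.048536·2.9793 + 0.005164·14.6308 = 0.2202  (Lockheed)
  w_2 = 0.048536·0.6347 + 0.005164·25.2851 = 0.1614  (Merck)
  w_3 = 0.048536·4.0819 + 0.005164·20.5812 = 0.3044  (Visa)
  w_4 = 0.048536·1.0474 + 0.005164·19.1100 = 0.1495  (GE)
  w_5 = 0.048536·0.8117 + 0.005164·14.5115 = 0.1143  (Xerox)
Σw_i=1.0000  μᵀw=0.1170
σ²=wᵀΣw=λ₁·μ_p+λ₂ = 0.048536·0.117 + 0.005164 = 0.010842 ≈ 0.0108


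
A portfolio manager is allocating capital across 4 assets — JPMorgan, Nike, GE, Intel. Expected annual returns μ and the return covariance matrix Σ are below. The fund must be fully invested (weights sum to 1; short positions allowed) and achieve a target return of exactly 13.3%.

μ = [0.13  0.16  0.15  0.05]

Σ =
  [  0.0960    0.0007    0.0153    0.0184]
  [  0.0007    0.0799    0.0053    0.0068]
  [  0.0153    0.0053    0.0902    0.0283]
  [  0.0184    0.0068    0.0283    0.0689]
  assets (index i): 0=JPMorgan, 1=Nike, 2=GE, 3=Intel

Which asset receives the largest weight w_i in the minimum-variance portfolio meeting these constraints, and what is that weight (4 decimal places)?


Nike (0.3675)

x=Σ⁻¹μ = [1.1793  1.9273  1.4699  -0.3832]
y=Σ⁻¹𝟙 = [7.6421  11.2815  6.3863  8.7364]
a=μᵀx=0.663001  b=𝟙ᵀx=4.193286  c=𝟙ᵀy=34.046357  D=ac−b²=4.989126
λ₁=(c·0.133−b)/D = (34.046357·0.133−4.193286)/4.989126 = 0.067122
λ₂=(a−b·0.133)/D = (0.663001−4.193286·0.133)/4.989126 = 0.021105
w* = 0.067122·x + 0.021105·y:
  w_0 = 0.067122·1.1793 + 0.021105·7.6421 = 0.2404  (JPMorgan)
  w_1 = 0.067122·1.9273 + 0.021105·11.2815 = 0.3675  (Nike)
  w_2 = 0.067122·1.4699 + 0.021105·6.3863 = 0.2334  (GE)
  w_3 = 0.067122·-0.3832 + 0.021105·8.7364 = 0.1587  (Intel)
Σw_i=1.0000  μᵀw=0.1330
σ²=wᵀΣw=λ₁·μ_p+λ₂ = 0.067122·0.133 + 0.021105 = 0.030032 ≈ 0.0300


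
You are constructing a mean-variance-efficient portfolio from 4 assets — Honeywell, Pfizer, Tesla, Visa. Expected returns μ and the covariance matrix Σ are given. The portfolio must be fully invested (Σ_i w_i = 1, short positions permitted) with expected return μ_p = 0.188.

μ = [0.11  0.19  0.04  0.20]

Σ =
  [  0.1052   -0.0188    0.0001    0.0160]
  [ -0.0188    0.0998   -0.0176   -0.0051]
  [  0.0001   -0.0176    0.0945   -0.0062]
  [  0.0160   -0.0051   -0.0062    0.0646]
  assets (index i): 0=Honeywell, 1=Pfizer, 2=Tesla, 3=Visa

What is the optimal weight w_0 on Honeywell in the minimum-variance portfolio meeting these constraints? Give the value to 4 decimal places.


0.0781

g=Σ⁻¹μ = [1.0032  2.4446  1.0838  3.1445]
h=Σ⁻¹𝟙 = [9.8340  15.2162  14.4310  15.6305]
a=μᵀg=1.247087  b=𝟙ᵀg=7.676166  c=𝟙ᵀh=55.111749  D=ac−b²=9.805601
λ₁=(c·0.188−b)/D = (55.111749·0.188−7.676166)/9.805601 = 0.273807
λ₂=(a−b·0.188)/D = (1.247087−7.676166·0.188)/9.805601 = -0.019992
w* = 0.273807·g + -0.019992·h:
  w_0 = 0.273807·1.0032 + -0.019992·9.8340 = 0.0781  (Honeywell)
  w_1 = 0.273807·2.4446 + -0.019992·15.2162 = 0.3652  (Pfizer)
  w_2 = 0.273807·1.0838 + -0.019992·14.4310 = 0.0083  (Tesla)
  w_3 = 0.273807·3.1445 + -0.019992·15.6305 = 0.5485  (Visa)
Σw_i=1.0000  μᵀw=0.1880
σ²=wᵀΣw=λ₁·μ_p+λ₂ = 0.273807·0.188 + -0.019992 = 0.031484 ≈ 0.0315


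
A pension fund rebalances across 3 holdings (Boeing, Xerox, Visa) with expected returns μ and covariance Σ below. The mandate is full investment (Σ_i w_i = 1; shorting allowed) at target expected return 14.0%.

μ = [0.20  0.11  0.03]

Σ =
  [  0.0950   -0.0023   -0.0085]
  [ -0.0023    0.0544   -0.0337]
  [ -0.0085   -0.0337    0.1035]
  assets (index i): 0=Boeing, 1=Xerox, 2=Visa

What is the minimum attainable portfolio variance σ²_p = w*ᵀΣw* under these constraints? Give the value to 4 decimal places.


0.0250

u=Σ⁻¹μ = [2.3097  3.0274  1.4653]
v=Σ⁻¹𝟙 = [13.1982  32.0649  21.1862]
a=μᵀu=0.838908  b=𝟙ᵀu=6.802373  c=𝟙ᵀv=66.449350  D=ac−b²=9.472631
λ₁=(c·0.140−b)/D = (66.449350·0.140−6.802373)/9.472631 = 0.263975
λ₂=(a−b·0.140)/D = (0.838908−6.802373·0.140)/9.472631 = -0.011974
w* = 0.263975·u + -0.011974·v:
  w_0 = 0.263975·2.3097 + -0.011974·13.1982 = 0.4517  (Boeing)
  w_1 = 0.263975·3.0274 + -0.011974·32.0649 = 0.4152  (Xerox)
  w_2 = 0.263975·1.4653 + -0.011974·21.1862 = 0.1331  (Visa)
Σw_i=1.0000  μᵀw=0.1400
σ²=wᵀΣw=λ₁·μ_p+λ₂ = 0.263975·0.140 + -0.011974 = 0.024983 ≈ 0.0250
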